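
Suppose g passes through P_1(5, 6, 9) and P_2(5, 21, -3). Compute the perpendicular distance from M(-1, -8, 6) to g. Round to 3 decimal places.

12.608

A direction vector for g is P_2 − P_1 = (0, 15, -12).
Taking (5, 6, 9) on g with direction v = (0, 15, -12): w = M − (5, 6, 9) = (-6, -14, -3), and w × v = (213, -72, -90).
Distance = |w × v| / |v| = √58653 / √369 ≈ 12.608.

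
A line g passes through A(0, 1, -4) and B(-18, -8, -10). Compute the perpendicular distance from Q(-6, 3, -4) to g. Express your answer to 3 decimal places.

4.651

A direction vector for g is B − A = (-18, -9, -6).
Taking (0, 1, -4) on g with direction v = (-18, -9, -6): w = Q − (0, 1, -4) = (-6, 2, 0), and w × v = (-12, -36, 90).
Distance = |w × v| / |v| = √9540 / √441 ≈ 4.651.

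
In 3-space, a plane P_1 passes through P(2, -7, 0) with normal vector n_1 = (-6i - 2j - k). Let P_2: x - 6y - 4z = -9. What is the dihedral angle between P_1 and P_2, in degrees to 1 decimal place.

P_1: n_1·r = n_1·P gives -6x - 2y - z = 2.
cos θ = |n₁·n₂| / (|n₁||n₂|) = |10| / (√41 · √53).
θ = arccos(0.21452) ≈ 77.6°.

77.6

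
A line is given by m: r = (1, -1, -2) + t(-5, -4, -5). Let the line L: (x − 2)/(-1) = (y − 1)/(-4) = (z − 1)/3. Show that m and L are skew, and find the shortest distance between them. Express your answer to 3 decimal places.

L has direction (-1, -4, 3) through (2, 1, 1).
Common perpendicular direction n = (-5, -4, -5) × (-1, -4, 3) = (-32, 20, 16).
With w = (2, 1, 1) − (1, -1, -2) = (1, 2, 3), w · n = 56.
Since n ≠ 0 the lines are not parallel, and w · n = 56 ≠ 0 so they do not intersect; hence they are skew.
Distance = |w · n| / |n| = |56| / √1680 ≈ 1.366.

1.366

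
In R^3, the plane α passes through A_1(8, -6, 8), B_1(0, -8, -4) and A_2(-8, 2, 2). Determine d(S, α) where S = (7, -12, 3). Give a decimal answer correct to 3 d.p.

2.412

A_1B_1 = (-8, -2, -12), A_1A_2 = (-16, 8, -6); a normal to α is A_1B_1 × A_1A_2 = (108, 144, -96).
Using A_1: α has equation 108x + 144y - 96z = -768.
n·S − d = (108)·(7) + (144)·(-12) + (-96)·(3) − (-768) = -492; |n| = √41616.
Distance = |-492| / √41616 = 492/√41616 ≈ 2.412.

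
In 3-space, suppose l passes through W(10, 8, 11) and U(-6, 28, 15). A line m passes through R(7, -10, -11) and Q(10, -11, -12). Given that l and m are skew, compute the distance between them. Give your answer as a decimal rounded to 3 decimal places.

23.154

A direction vector for l is U − W = (-16, 20, 4).
A direction vector for m is Q − R = (3, -1, -1).
Common perpendicular direction n = (-16, 20, 4) × (3, -1, -1) = (-16, -4, -44).
With w = (7, -10, -11) − (10, 8, 11) = (-3, -18, -22), w · n = 1088.
Distance = |w · n| / |n| = |1088| / √2208 ≈ 23.154.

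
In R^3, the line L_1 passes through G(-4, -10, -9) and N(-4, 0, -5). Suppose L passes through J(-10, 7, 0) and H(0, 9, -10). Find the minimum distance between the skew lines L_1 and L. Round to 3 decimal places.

2.806

A direction vector for L_1 is N − G = (0, 10, 4).
A direction vector for L is H − J = (10, 2, -10).
Common perpendicular direction n = (0, 10, 4) × (10, 2, -10) = (-108, 40, -100).
With w = (-10, 7, 0) − (-4, -10, -9) = (-6, 17, 9), w · n = 428.
Distance = |w · n| / |n| = |428| / √23264 ≈ 2.806.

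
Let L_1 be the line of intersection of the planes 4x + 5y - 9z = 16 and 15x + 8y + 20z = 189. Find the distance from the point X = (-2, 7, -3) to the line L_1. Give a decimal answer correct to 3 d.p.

Direction of L_1: (4, 5, -9) × (15, 8, 20) = (172, -215, -43).
A point on L_1: solving the two plane equations with x = 7 gives (7, 3, 3).
Taking (7, 3, 3) on L_1 with direction v = (172, -215, -43): w = X − (7, 3, 3) = (-9, 4, -6), and w × v = (-1462, -1419, 1247).
Distance = |w × v| / |v| = √5706014 / √77658 ≈ 8.572.

8.572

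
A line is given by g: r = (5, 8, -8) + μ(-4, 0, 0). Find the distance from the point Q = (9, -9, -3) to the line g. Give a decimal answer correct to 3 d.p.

Taking (5, 8, -8) on g with direction v = (-4, 0, 0): w = Q − (5, 8, -8) = (4, -17, 5), and w × v = (0, -20, -68).
Distance = |w × v| / |v| = √5024 / √16 ≈ 17.720.

17.720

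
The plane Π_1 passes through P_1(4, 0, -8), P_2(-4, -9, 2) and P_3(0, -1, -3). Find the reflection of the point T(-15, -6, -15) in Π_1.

P_1P_2 = (-8, -9, 10), P_1P_3 = (-4, -1, 5); a normal to Π_1 is P_1P_2 × P_1P_3 = (-35, 0, -28).
Using P_1: Π_1 has equation -35x - 28z = 84.
λ = (n·T − d)/|n|² = (945 − 84)/2009 = 3/7.
Reflection = T − 2λn = (-15, -6, -15) − (6/7)·(-35, 0, -28) = (15, -6, 9).

(15, -6, 9)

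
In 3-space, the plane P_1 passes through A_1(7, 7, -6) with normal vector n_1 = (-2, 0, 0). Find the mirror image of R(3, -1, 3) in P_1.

P_1: n_1·r = n_1·A_1 gives -2x = -14.
λ = (n·R − d)/|n|² = (-6 − (-14))/4 = 2.
Reflection = R − 2λn = (3, -1, 3) − 4·(-2, 0, 0) = (11, -1, 3).

(11, -1, 3)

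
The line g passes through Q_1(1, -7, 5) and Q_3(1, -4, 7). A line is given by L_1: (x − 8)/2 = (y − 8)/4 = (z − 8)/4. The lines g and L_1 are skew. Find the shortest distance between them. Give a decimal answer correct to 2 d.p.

A direction vector for g is Q_3 − Q_1 = (0, 3, 2).
L_1 has direction (2, 4, 4) through (8, 8, 8).
Common perpendicular direction n = (0, 3, 2) × (2, 4, 4) = (4, 4, -6).
With w = (8, 8, 8) − (1, -7, 5) = (7, 15, 3), w · n = 70.
Distance = |w · n| / |n| = |70| / √68 ≈ 8.49.

8.49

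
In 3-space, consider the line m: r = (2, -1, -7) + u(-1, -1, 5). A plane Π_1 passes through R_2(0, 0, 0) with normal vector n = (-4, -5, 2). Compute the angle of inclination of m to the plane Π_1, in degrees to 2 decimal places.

33.03

Π_1: n·r = n·R_2 gives -4x - 5y + 2z = 0.
sin θ = |n·v| / (|n||v|) = |19| / (√45 · √27) = 0.54509.
θ ≈ 33.03°.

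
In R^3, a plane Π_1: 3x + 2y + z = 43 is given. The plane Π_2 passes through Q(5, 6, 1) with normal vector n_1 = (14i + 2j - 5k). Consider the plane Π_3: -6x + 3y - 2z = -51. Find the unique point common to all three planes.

(8, 5, 9)

Π_2: n_1·r = n_1·Q gives 14x + 2y - 5z = 77.
Solving the 3×3 linear system 3x + 2y + z = 43, 14x + 2y - 5z = 77, -6x + 3y - 2z = -51 (e.g. by elimination or Cramer's rule, determinant = 203) gives (8, 5, 9).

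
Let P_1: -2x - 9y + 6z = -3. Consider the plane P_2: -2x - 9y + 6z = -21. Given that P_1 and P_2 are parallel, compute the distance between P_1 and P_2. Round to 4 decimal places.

1.6364

Same normal n = (-2, -9, 6) with |n| = √121; distance = |-3 − (-21)| / |n| = 18/√121 ≈ 1.6364.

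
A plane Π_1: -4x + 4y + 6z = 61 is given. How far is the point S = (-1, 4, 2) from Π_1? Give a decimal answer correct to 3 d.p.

3.517

n·S − d = (-4)·(-1) + (4)·(4) + (6)·(2) − 61 = -29; |n| = √68.
Distance = |-29| / √68 = 29/√68 ≈ 3.517.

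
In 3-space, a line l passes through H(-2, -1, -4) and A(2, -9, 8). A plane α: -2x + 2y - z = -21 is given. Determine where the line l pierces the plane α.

A direction vector for l is A − H = (4, -8, 12).
Substitute r = (-2, -1, -4) + t(4, -8, 12) into the plane: 6 + (-36)t = -21, so t = 3/4.
Intersection: (-2, -1, -4) + (3/4)·(4, -8, 12) = (1, -7, 5).

(1, -7, 5)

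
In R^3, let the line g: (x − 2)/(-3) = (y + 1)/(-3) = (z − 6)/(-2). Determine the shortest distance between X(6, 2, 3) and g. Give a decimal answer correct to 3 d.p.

4.876

g has direction (-3, -3, -2) through (2, -1, 6).
Taking (2, -1, 6) on g with direction v = (-3, -3, -2): w = X − (2, -1, 6) = (4, 3, -3), and w × v = (-15, 17, -3).
Distance = |w × v| / |v| = √523 / √22 ≈ 4.876.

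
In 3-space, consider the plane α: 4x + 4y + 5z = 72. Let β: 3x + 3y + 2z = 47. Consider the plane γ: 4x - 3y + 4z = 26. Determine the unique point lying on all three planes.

(7, 6, 4)

Solving the 3×3 linear system 4x + 4y + 5z = 72, 3x + 3y + 2z = 47, 4x - 3y + 4z = 26 (e.g. by elimination or Cramer's rule, determinant = -49) gives (7, 6, 4).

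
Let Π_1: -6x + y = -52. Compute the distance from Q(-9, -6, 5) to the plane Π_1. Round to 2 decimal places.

16.44

n·Q − d = (-6)·(-9) + (1)·(-6) + (0)·(5) − (-52) = 100; |n| = √37.
Distance = |100| / √37 = 100/√37 ≈ 16.44.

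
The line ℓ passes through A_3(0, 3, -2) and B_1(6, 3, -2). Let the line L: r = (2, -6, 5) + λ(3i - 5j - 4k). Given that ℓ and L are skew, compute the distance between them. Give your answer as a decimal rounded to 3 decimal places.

11.088

A direction vector for ℓ is B_1 − A_3 = (6, 0, 0).
Common perpendicular direction n = (6, 0, 0) × (3, -5, -4) = (0, 24, -30).
With w = (2, -6, 5) − (0, 3, -2) = (2, -9, 7), w · n = -426.
Distance = |w · n| / |n| = |-426| / √1476 ≈ 11.088.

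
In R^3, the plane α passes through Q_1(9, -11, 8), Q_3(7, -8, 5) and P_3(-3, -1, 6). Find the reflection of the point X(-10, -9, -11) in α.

Q_1Q_3 = (-2, 3, -3), Q_1P_3 = (-12, 10, -2); a normal to α is Q_1Q_3 × Q_1P_3 = (24, 32, 16).
Using Q_1: α has equation 24x + 32y + 16z = -8.
λ = (n·X − d)/|n|² = (-704 − (-8))/1856 = -3/8.
Reflection = X − 2λn = (-10, -9, -11) − (-3/4)·(24, 32, 16) = (8, 15, 1).

(8, 15, 1)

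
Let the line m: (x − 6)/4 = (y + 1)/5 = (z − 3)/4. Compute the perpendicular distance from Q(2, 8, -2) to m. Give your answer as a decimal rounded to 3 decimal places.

10.981

m has direction (4, 5, 4) through (6, -1, 3).
Taking (6, -1, 3) on m with direction v = (4, 5, 4): w = Q − (6, -1, 3) = (-4, 9, -5), and w × v = (61, -4, -56).
Distance = |w × v| / |v| = √6873 / √57 ≈ 10.981.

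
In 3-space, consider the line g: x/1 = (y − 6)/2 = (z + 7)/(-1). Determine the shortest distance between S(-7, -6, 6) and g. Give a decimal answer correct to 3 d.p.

g has direction (1, 2, -1) through (0, 6, -7).
Taking (0, 6, -7) on g with direction v = (1, 2, -1): w = S − (0, 6, -7) = (-7, -12, 13), and w × v = (-14, 6, -2).
Distance = |w × v| / |v| = √236 / √6 ≈ 6.272.

6.272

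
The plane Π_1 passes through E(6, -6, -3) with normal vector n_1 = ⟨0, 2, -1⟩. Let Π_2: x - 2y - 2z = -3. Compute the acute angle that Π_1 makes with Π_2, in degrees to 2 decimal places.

72.65

Π_1: n_1·r = n_1·E gives 2y - z = -9.
cos θ = |n₁·n₂| / (|n₁||n₂|) = |-2| / (√5 · √9).
θ = arccos(0.29814) ≈ 72.65°.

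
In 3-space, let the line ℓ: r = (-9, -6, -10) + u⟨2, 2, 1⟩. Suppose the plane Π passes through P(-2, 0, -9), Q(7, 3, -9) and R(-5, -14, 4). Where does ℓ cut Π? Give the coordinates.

PQ = (9, 3, 0), PR = (-3, -14, 13); a normal to Π is PQ × PR = (39, -117, -117).
Using P: Π has equation 39x - 117y - 117z = 975.
Substitute r = (-9, -6, -10) + t(2, 2, 1) into the plane: 1521 + (-273)t = 975, so t = 2.
Intersection: (-9, -6, -10) + 2·(2, 2, 1) = (-5, -2, -8).

(-5, -2, -8)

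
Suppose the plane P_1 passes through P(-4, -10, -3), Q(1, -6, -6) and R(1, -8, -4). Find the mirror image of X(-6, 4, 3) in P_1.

(-2, -16, -17)

PQ = (5, 4, -3), PR = (5, 2, -1); a normal to P_1 is PQ × PR = (2, -10, -10).
Using P: P_1 has equation 2x - 10y - 10z = 122.
λ = (n·X − d)/|n|² = (-82 − 122)/204 = -1.
Reflection = X − 2λn = (-6, 4, 3) − (-2)·(2, -10, -10) = (-2, -16, -17).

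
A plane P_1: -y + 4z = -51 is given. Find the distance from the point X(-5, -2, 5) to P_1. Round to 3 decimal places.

n·X − d = (0)·(-5) + (-1)·(-2) + (4)·(5) − (-51) = 73; |n| = √17.
Distance = |73| / √17 = 73/√17 ≈ 17.705.

17.705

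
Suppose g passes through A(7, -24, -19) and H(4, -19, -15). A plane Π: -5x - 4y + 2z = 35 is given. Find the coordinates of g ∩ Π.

(-5, -4, -3)

A direction vector for g is H − A = (-3, 5, 4).
Substitute r = (7, -24, -19) + t(-3, 5, 4) into the plane: 23 + 3t = 35, so t = 4.
Intersection: (7, -24, -19) + 4·(-3, 5, 4) = (-5, -4, -3).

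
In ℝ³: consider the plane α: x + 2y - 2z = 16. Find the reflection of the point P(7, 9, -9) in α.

(1, -3, 3)

λ = (n·P − d)/|n|² = (43 − 16)/9 = 3.
Reflection = P − 2λn = (7, 9, -9) − 6·(1, 2, -2) = (1, -3, 3).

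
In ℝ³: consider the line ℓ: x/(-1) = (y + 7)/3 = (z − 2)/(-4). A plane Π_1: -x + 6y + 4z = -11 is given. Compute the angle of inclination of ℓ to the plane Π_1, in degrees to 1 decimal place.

ℓ has direction (-1, 3, -4) through (0, -7, 2).
sin θ = |n·v| / (|n||v|) = |3| / (√53 · √26) = 0.08082.
θ ≈ 4.6°.

4.6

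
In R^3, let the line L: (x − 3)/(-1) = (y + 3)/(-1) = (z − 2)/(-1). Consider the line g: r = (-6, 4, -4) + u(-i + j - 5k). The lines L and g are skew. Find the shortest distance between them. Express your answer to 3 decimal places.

L has direction (-1, -1, -1) through (3, -3, 2).
Common perpendicular direction n = (-1, -1, -1) × (-1, 1, -5) = (6, -4, -2).
With w = (-6, 4, -4) − (3, -3, 2) = (-9, 7, -6), w · n = -70.
Distance = |w · n| / |n| = |-70| / √56 ≈ 9.354.

9.354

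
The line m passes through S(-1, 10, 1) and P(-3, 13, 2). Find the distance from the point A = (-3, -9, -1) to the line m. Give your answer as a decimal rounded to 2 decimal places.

A direction vector for m is P − S = (-2, 3, 1).
Taking (-1, 10, 1) on m with direction v = (-2, 3, 1): w = A − (-1, 10, 1) = (-2, -19, -2), and w × v = (-13, 6, -44).
Distance = |w × v| / |v| = √2141 / √14 ≈ 12.37.

12.37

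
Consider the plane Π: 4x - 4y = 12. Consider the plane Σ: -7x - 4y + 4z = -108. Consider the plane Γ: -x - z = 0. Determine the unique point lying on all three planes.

(8, 5, -8)

Solving the 3×3 linear system 4x - 4y = 12, -7x - 4y + 4z = -108, -x - z = 0 (e.g. by elimination or Cramer's rule, determinant = 60) gives (8, 5, -8).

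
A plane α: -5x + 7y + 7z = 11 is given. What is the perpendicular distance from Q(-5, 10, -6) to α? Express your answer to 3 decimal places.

n·Q − d = (-5)·(-5) + (7)·(10) + (7)·(-6) − 11 = 42; |n| = √123.
Distance = |42| / √123 = 42/√123 ≈ 3.787.

3.787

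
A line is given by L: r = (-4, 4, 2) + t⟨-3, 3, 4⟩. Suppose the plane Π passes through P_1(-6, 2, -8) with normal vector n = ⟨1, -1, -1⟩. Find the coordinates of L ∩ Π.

(-1, 1, -2)

Π: n·r = n·P_1 gives x - y - z = 0.
Substitute r = (-4, 4, 2) + t(-3, 3, 4) into the plane: -10 + (-10)t = 0, so t = -1.
Intersection: (-4, 4, 2) + (-1)·(-3, 3, 4) = (-1, 1, -2).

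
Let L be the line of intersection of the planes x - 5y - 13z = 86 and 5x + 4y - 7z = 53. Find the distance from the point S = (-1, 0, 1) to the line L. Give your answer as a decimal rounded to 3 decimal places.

7.906

Direction of L: (1, -5, -13) × (5, 4, -7) = (87, -58, 29).
A point on L: solving the two plane equations with x = 3 gives (3, -1, -6).
Taking (3, -1, -6) on L with direction v = (87, -58, 29): w = S − (3, -1, -6) = (-4, 1, 7), and w × v = (435, 725, 145).
Distance = |w × v| / |v| = √735875 / √11774 ≈ 7.906.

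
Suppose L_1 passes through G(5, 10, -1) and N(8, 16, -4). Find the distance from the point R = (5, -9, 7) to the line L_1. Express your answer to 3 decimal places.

8.505

A direction vector for L_1 is N − G = (3, 6, -3).
Taking (5, 10, -1) on L_1 with direction v = (3, 6, -3): w = R − (5, 10, -1) = (0, -19, 8), and w × v = (9, 24, 57).
Distance = |w × v| / |v| = √3906 / √54 ≈ 8.505.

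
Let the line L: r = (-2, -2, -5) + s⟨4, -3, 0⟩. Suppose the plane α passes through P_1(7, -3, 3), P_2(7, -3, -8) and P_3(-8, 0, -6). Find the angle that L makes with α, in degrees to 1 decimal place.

25.6

P_1P_2 = (0, 0, -11), P_1P_3 = (-15, 3, -9); a normal to α is P_1P_2 × P_1P_3 = (33, 165, 0).
Using P_1: α has equation 33x + 165y = -264.
sin θ = |n·v| / (|n||v|) = |-363| / (√28314 · √25) = 0.43146.
θ ≈ 25.6°.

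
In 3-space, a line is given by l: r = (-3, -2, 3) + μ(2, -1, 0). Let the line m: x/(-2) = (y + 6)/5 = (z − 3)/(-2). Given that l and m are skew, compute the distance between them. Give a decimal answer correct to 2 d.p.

1.09

m has direction (-2, 5, -2) through (0, -6, 3).
Common perpendicular direction n = (2, -1, 0) × (-2, 5, -2) = (2, 4, 8).
With w = (0, -6, 3) − (-3, -2, 3) = (3, -4, 0), w · n = -10.
Distance = |w · n| / |n| = |-10| / √84 ≈ 1.09.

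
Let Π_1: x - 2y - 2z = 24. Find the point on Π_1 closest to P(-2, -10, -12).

Foot = P − λn with λ = (n·P − d)/|n|² = (42 − 24)/9 = 2.
Foot = (-2, -10, -12) − 2·(1, -2, -2) = (-4, -6, -8).

(-4, -6, -8)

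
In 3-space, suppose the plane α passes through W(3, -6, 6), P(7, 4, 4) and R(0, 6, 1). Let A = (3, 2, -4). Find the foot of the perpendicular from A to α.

(1, 4, 2)

WP = (4, 10, -2), WR = (-3, 12, -5); a normal to α is WP × WR = (-26, 26, 78).
Using W: α has equation -26x + 26y + 78z = 234.
Foot = A − λn with λ = (n·A − d)/|n|² = (-338 − 234)/7436 = -1/13.
Foot = (3, 2, -4) − (-1/13)·(-26, 26, 78) = (1, 4, 2).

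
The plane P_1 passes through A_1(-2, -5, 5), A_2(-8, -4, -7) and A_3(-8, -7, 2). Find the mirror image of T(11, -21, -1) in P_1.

(-7, 15, 11)

A_1A_2 = (-6, 1, -12), A_1A_3 = (-6, -2, -3); a normal to P_1 is A_1A_2 × A_1A_3 = (-27, 54, 18).
Using A_1: P_1 has equation -27x + 54y + 18z = -126.
λ = (n·T − d)/|n|² = (-1449 − (-126))/3969 = -1/3.
Reflection = T − 2λn = (11, -21, -1) − (-2/3)·(-27, 54, 18) = (-7, 15, 11).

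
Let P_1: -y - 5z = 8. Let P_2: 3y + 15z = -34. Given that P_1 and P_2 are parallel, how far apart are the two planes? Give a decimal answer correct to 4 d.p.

Rescale P_2 by 1/(-3): -y - 5z = 34/3. Then distance = |8 − (34/3)| / √26 ≈ 0.6537.

0.6537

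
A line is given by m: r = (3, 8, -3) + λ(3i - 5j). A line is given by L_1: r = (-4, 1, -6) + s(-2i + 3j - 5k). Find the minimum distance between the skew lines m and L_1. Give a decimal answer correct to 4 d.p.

Common perpendicular direction n = (3, -5, 0) × (-2, 3, -5) = (25, 15, -1).
With w = (-4, 1, -6) − (3, 8, -3) = (-7, -7, -3), w · n = -277.
Distance = |w · n| / |n| = |-277| / √851 ≈ 9.4954.

9.4954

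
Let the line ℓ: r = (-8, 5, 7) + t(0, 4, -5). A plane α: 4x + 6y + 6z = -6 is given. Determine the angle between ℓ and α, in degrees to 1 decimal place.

5.7

sin θ = |n·v| / (|n||v|) = |-6| / (√88 · √41) = 0.09989.
θ ≈ 5.7°.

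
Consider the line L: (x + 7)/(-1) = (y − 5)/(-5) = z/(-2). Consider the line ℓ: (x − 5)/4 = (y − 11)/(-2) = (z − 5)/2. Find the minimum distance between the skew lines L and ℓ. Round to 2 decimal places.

L has direction (-1, -5, -2) through (-7, 5, 0).
ℓ has direction (4, -2, 2) through (5, 11, 5).
Common perpendicular direction n = (-1, -5, -2) × (4, -2, 2) = (-14, -6, 22).
With w = (5, 11, 5) − (-7, 5, 0) = (12, 6, 5), w · n = -94.
Distance = |w · n| / |n| = |-94| / √716 ≈ 3.51.

3.51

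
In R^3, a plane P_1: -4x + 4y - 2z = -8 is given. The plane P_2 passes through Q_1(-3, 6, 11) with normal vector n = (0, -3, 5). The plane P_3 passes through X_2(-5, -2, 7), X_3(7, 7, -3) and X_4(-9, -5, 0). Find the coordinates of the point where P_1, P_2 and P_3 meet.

(-1, 1, 8)

P_2: n·r = n·Q_1 gives -3y + 5z = 37.
X_2X_3 = (12, 9, -10), X_2X_4 = (-4, -3, -7); a normal to P_3 is X_2X_3 × X_2X_4 = (-93, 124, 0).
Using X_2: P_3 has equation -93x + 124y = 217.
Solving the 3×3 linear system -4x + 4y - 2z = -8, -3y + 5z = 37, -93x + 124y = 217 (e.g. by elimination or Cramer's rule, determinant = 1178) gives (-1, 1, 8).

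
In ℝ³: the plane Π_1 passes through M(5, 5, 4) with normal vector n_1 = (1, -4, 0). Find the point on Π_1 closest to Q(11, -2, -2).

(9, 6, -2)

Π_1: n_1·r = n_1·M gives x - 4y = -15.
Foot = Q − λn with λ = (n·Q − d)/|n|² = (19 − (-15))/17 = 2.
Foot = (11, -2, -2) − 2·(1, -4, 0) = (9, 6, -2).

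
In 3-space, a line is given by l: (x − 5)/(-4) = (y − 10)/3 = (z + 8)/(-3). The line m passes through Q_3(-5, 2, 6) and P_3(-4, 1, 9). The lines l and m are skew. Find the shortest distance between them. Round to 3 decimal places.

l has direction (-4, 3, -3) through (5, 10, -8).
A direction vector for m is P_3 − Q_3 = (1, -1, 3).
Common perpendicular direction n = (-4, 3, -3) × (1, -1, 3) = (6, 9, 1).
With w = (-5, 2, 6) − (5, 10, -8) = (-10, -8, 14), w · n = -118.
Distance = |w · n| / |n| = |-118| / √118 ≈ 10.863.

10.863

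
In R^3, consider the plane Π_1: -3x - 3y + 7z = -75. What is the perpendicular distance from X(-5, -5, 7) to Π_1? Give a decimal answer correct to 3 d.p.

n·X − d = (-3)·(-5) + (-3)·(-5) + (7)·(7) − (-75) = 154; |n| = √67.
Distance = |154| / √67 = 154/√67 ≈ 18.814.

18.814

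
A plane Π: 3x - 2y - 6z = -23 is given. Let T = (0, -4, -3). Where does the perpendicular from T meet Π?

Foot = T − λn with λ = (n·T − d)/|n|² = (26 − (-23))/49 = 1.
Foot = (0, -4, -3) − 1·(3, -2, -6) = (-3, -2, 3).

(-3, -2, 3)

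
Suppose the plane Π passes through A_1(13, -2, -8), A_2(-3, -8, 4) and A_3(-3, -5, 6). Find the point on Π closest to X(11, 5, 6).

(8, 7, 3)

A_1A_2 = (-16, -6, 12), A_1A_3 = (-16, -3, 14); a normal to Π is A_1A_2 × A_1A_3 = (-48, 32, -48).
Using A_1: Π has equation -48x + 32y - 48z = -304.
Foot = X − λn with λ = (n·X − d)/|n|² = (-656 − (-304))/5632 = -1/16.
Foot = (11, 5, 6) − (-1/16)·(-48, 32, -48) = (8, 7, 3).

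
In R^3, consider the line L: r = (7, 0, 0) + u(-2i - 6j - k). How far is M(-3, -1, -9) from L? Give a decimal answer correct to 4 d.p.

Taking (7, 0, 0) on L with direction v = (-2, -6, -1): w = M − (7, 0, 0) = (-10, -1, -9), and w × v = (-53, 8, 58).
Distance = |w × v| / |v| = √6237 / √41 ≈ 12.3338.

12.3338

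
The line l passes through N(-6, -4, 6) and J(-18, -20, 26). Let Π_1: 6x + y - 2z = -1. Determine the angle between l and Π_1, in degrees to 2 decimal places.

A direction vector for l is J − N = (-12, -16, 20).
sin θ = |n·v| / (|n||v|) = |-128| / (√41 · √800) = 0.70676.
θ ≈ 44.97°.

44.97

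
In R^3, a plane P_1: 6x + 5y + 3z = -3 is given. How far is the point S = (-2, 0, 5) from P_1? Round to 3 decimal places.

0.717

n·S − d = (6)·(-2) + (5)·(0) + (3)·(5) − (-3) = 6; |n| = √70.
Distance = |6| / √70 = 6/√70 ≈ 0.717.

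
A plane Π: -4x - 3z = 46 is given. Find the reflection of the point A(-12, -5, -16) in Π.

(4, -5, -4)

λ = (n·A − d)/|n|² = (96 − 46)/25 = 2.
Reflection = A − 2λn = (-12, -5, -16) − 4·(-4, 0, -3) = (4, -5, -4).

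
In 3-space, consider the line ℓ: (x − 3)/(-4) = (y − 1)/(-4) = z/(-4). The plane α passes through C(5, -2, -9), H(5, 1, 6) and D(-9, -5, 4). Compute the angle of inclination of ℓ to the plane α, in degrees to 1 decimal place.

12.2

ℓ has direction (-4, -4, -4) through (3, 1, 0).
CH = (0, 3, 15), CD = (-14, -3, 13); a normal to α is CH × CD = (84, -210, 42).
Using C: α has equation 84x - 210y + 42z = 462.
sin θ = |n·v| / (|n||v|) = |336| / (√52920 · √48) = 0.21082.
θ ≈ 12.2°.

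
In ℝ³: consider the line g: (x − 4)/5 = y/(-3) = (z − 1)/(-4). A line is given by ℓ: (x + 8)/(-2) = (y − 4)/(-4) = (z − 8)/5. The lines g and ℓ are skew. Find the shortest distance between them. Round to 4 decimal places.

2.7799

g has direction (5, -3, -4) through (4, 0, 1).
ℓ has direction (-2, -4, 5) through (-8, 4, 8).
Common perpendicular direction n = (5, -3, -4) × (-2, -4, 5) = (-31, -17, -26).
With w = (-8, 4, 8) − (4, 0, 1) = (-12, 4, 7), w · n = 122.
Distance = |w · n| / |n| = |122| / √1926 ≈ 2.7799.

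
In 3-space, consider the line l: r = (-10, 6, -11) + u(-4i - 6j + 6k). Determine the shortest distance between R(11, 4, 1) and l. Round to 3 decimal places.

24.269

Taking (-10, 6, -11) on l with direction v = (-4, -6, 6): w = R − (-10, 6, -11) = (21, -2, 12), and w × v = (60, -174, -134).
Distance = |w × v| / |v| = √51832 / √88 ≈ 24.269.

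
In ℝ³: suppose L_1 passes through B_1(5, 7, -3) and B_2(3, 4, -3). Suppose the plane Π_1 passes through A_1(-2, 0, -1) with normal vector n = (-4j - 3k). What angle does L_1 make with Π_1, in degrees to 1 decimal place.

41.7

A direction vector for L_1 is B_2 − B_1 = (-2, -3, 0).
Π_1: n·r = n·A_1 gives -4y - 3z = 3.
sin θ = |n·v| / (|n||v|) = |12| / (√25 · √13) = 0.66564.
θ ≈ 41.7°.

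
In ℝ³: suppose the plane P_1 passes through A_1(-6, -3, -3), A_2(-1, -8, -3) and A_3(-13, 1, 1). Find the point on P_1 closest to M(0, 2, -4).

A_1A_2 = (5, -5, 0), A_1A_3 = (-7, 4, 4); a normal to P_1 is A_1A_2 × A_1A_3 = (-20, -20, -15).
Using A_1: P_1 has equation -20x - 20y - 15z = 225.
Foot = M − λn with λ = (n·M − d)/|n|² = (20 − 225)/1025 = -1/5.
Foot = (0, 2, -4) − (-1/5)·(-20, -20, -15) = (-4, -2, -7).

(-4, -2, -7)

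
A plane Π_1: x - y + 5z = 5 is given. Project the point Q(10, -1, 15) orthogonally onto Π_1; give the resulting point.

(7, 2, 0)

Foot = Q − λn with λ = (n·Q − d)/|n|² = (86 − 5)/27 = 3.
Foot = (10, -1, 15) − 3·(1, -1, 5) = (7, 2, 0).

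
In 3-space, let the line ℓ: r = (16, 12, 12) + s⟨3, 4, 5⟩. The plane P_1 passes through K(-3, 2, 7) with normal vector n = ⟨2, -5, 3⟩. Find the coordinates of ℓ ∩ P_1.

P_1: n·r = n·K gives 2x - 5y + 3z = 5.
Substitute r = (16, 12, 12) + t(3, 4, 5) into the plane: 8 + 1t = 5, so t = -3.
Intersection: (16, 12, 12) + (-3)·(3, 4, 5) = (7, 0, -3).

(7, 0, -3)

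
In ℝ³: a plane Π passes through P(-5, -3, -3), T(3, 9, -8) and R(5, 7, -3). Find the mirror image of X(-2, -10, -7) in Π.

PT = (8, 12, -5), PR = (10, 10, 0); a normal to Π is PT × PR = (50, -50, -40).
Using P: Π has equation 50x - 50y - 40z = 20.
λ = (n·X − d)/|n|² = (680 − 20)/6600 = 1/10.
Reflection = X − 2λn = (-2, -10, -7) − (1/5)·(50, -50, -40) = (-12, 0, 1).

(-12, 0, 1)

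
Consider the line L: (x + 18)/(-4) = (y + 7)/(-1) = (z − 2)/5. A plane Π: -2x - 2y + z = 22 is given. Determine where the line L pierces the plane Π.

(-10, -5, -8)

L has direction (-4, -1, 5) through (-18, -7, 2).
Substitute r = (-18, -7, 2) + t(-4, -1, 5) into the plane: 52 + 15t = 22, so t = -2.
Intersection: (-18, -7, 2) + (-2)·(-4, -1, 5) = (-10, -5, -8).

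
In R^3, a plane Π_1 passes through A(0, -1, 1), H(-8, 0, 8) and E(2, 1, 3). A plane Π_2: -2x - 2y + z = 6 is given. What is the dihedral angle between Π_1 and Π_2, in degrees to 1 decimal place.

AH = (-8, 1, 7), AE = (2, 2, 2); a normal to Π_1 is AH × AE = (-12, 30, -18).
Using A: Π_1 has equation -12x + 30y - 18z = -48.
cos θ = |n₁·n₂| / (|n₁||n₂|) = |-54| / (√1368 · √9).
θ = arccos(0.48666) ≈ 60.9°.

60.9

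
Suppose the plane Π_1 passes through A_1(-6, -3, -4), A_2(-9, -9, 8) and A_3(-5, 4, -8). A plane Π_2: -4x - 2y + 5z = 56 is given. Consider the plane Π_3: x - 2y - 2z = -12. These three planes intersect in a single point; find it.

(-8, -2, 4)

A_1A_2 = (-3, -6, 12), A_1A_3 = (1, 7, -4); a normal to Π_1 is A_1A_2 × A_1A_3 = (-60, 0, -15).
Using A_1: Π_1 has equation -60x - 15z = 420.
Solving the 3×3 linear system -60x - 15z = 420, -4x - 2y + 5z = 56, x - 2y - 2z = -12 (e.g. by elimination or Cramer's rule, determinant = -990) gives (-8, -2, 4).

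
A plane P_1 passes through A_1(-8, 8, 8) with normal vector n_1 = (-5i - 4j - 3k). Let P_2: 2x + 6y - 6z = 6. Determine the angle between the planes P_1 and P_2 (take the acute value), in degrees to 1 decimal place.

P_1: n_1·r = n_1·A_1 gives -5x - 4y - 3z = -16.
cos θ = |n₁·n₂| / (|n₁||n₂|) = |-16| / (√50 · √76).
θ = arccos(0.25955) ≈ 75.0°.

75.0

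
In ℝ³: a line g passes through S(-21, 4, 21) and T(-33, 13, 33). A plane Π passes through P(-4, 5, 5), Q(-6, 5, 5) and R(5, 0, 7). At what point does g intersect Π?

A direction vector for g is T − S = (-12, 9, 12).
PQ = (-2, 0, 0), PR = (9, -5, 2); a normal to Π is PQ × PR = (0, 4, 10).
Using P: Π has equation 4y + 10z = 70.
Substitute r = (-21, 4, 21) + t(-12, 9, 12) into the plane: 226 + 156t = 70, so t = -1.
Intersection: (-21, 4, 21) + (-1)·(-12, 9, 12) = (-9, -5, 9).

(-9, -5, 9)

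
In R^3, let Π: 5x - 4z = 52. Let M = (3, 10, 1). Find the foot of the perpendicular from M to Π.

(8, 10, -3)

Foot = M − λn with λ = (n·M − d)/|n|² = (11 − 52)/41 = -1.
Foot = (3, 10, 1) − (-1)·(5, 0, -4) = (8, 10, -3).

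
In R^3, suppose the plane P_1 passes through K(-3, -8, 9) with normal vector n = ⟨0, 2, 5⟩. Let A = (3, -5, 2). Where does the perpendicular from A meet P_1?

(3, -3, 7)

P_1: n·r = n·K gives 2y + 5z = 29.
Foot = A − λn with λ = (n·A − d)/|n|² = (0 − 29)/29 = -1.
Foot = (3, -5, 2) − (-1)·(0, 2, 5) = (3, -3, 7).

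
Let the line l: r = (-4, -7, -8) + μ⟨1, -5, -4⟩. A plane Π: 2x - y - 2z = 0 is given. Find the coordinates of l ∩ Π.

(-5, -2, -4)

Substitute r = (-4, -7, -8) + t(1, -5, -4) into the plane: 15 + 15t = 0, so t = -1.
Intersection: (-4, -7, -8) + (-1)·(1, -5, -4) = (-5, -2, -4).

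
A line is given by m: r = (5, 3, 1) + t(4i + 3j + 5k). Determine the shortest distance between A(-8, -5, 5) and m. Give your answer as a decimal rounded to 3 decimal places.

Taking (5, 3, 1) on m with direction v = (4, 3, 5): w = A − (5, 3, 1) = (-13, -8, 4), and w × v = (-52, 81, -7).
Distance = |w × v| / |v| = √9314 / √50 ≈ 13.648.

13.648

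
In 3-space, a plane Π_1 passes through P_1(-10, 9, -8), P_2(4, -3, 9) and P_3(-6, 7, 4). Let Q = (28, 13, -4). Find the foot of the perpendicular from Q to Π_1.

P_1P_2 = (14, -12, 17), P_1P_3 = (4, -2, 12); a normal to Π_1 is P_1P_2 × P_1P_3 = (-110, -100, 20).
Using P_1: Π_1 has equation -110x - 100y + 20z = 40.
Foot = Q − λn with λ = (n·Q − d)/|n|² = (-4460 − 40)/22500 = -1/5.
Foot = (28, 13, -4) − (-1/5)·(-110, -100, 20) = (6, -7, 0).

(6, -7, 0)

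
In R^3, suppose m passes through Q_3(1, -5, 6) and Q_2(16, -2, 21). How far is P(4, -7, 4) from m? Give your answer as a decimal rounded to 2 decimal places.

A direction vector for m is Q_2 − Q_3 = (15, 3, 15).
Taking (1, -5, 6) on m with direction v = (15, 3, 15): w = P − (1, -5, 6) = (3, -2, -2), and w × v = (-24, -75, 39).
Distance = |w × v| / |v| = √7722 / √459 ≈ 4.10.

4.10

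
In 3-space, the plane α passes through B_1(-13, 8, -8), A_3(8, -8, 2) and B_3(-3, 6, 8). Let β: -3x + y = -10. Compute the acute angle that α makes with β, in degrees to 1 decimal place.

65.1

B_1A_3 = (21, -16, 10), B_1B_3 = (10, -2, 16); a normal to α is B_1A_3 × B_1B_3 = (-236, -236, 118).
Using B_1: α has equation -236x - 236y + 118z = 236.
cos θ = |n₁·n₂| / (|n₁||n₂|) = |472| / (√125316 · √10).
θ = arccos(0.42164) ≈ 65.1°.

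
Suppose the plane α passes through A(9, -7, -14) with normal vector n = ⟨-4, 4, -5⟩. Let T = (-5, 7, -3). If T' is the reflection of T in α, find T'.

(3, -1, 7)

α: n·r = n·A gives -4x + 4y - 5z = 6.
λ = (n·T − d)/|n|² = (63 − 6)/57 = 1.
Reflection = T − 2λn = (-5, 7, -3) − 2·(-4, 4, -5) = (3, -1, 7).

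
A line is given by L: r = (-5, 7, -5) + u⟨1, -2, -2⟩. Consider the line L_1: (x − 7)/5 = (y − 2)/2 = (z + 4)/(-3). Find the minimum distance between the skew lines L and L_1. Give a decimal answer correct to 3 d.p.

9.756

L_1 has direction (5, 2, -3) through (7, 2, -4).
Common perpendicular direction n = (1, -2, -2) × (5, 2, -3) = (10, -7, 12).
With w = (7, 2, -4) − (-5, 7, -5) = (12, -5, 1), w · n = 167.
Distance = |w · n| / |n| = |167| / √293 ≈ 9.756.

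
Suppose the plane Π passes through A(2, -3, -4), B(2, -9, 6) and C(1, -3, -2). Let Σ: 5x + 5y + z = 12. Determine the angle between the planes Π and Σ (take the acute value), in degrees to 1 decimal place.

AB = (0, -6, 10), AC = (-1, 0, 2); a normal to Π is AB × AC = (-12, -10, -6).
Using A: Π has equation -12x - 10y - 6z = 30.
cos θ = |n₁·n₂| / (|n₁||n₂|) = |-116| / (√280 · √51).
θ = arccos(0.97072) ≈ 13.9°.

13.9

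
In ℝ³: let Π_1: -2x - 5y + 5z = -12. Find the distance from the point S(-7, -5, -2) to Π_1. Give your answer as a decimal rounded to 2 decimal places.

5.58

n·S − d = (-2)·(-7) + (-5)·(-5) + (5)·(-2) − (-12) = 41; |n| = √54.
Distance = |41| / √54 = 41/√54 ≈ 5.58.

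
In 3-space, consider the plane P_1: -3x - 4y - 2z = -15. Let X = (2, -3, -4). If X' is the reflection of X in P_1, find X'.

λ = (n·X − d)/|n|² = (14 − (-15))/29 = 1.
Reflection = X − 2λn = (2, -3, -4) − 2·(-3, -4, -2) = (8, 5, 0).

(8, 5, 0)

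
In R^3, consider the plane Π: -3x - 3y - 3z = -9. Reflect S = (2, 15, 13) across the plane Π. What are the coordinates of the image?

λ = (n·S − d)/|n|² = (-90 − (-9))/27 = -3.
Reflection = S − 2λn = (2, 15, 13) − (-6)·(-3, -3, -3) = (-16, -3, -5).

(-16, -3, -5)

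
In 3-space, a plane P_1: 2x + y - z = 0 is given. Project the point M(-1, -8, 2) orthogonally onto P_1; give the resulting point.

Foot = M − λn with λ = (n·M − d)/|n|² = (-12 − 0)/6 = -2.
Foot = (-1, -8, 2) − (-2)·(2, 1, -1) = (3, -6, 0).

(3, -6, 0)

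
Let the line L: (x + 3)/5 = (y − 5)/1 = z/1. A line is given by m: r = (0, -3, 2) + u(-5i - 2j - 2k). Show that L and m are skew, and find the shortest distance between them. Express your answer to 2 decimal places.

L has direction (5, 1, 1) through (-3, 5, 0).
Common perpendicular direction n = (5, 1, 1) × (-5, -2, -2) = (0, 5, -5).
With w = (0, -3, 2) − (-3, 5, 0) = (3, -8, 2), w · n = -50.
Since n ≠ 0 the lines are not parallel, and w · n = -50 ≠ 0 so they do not intersect; hence they are skew.
Distance = |w · n| / |n| = |-50| / √50 ≈ 7.07.

7.07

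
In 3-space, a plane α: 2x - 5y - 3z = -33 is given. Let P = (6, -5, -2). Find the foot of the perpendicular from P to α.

(2, 5, 4)

Foot = P − λn with λ = (n·P − d)/|n|² = (43 − (-33))/38 = 2.
Foot = (6, -5, -2) − 2·(2, -5, -3) = (2, 5, 4).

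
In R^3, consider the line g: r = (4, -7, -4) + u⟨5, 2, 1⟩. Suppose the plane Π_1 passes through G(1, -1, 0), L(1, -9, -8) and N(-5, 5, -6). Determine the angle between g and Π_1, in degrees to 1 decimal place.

GL = (0, -8, -8), GN = (-6, 6, -6); a normal to Π_1 is GL × GN = (96, 48, -48).
Using G: Π_1 has equation 96x + 48y - 48z = 48.
sin θ = |n·v| / (|n||v|) = |528| / (√13824 · √30) = 0.81989.
θ ≈ 55.1°.

55.1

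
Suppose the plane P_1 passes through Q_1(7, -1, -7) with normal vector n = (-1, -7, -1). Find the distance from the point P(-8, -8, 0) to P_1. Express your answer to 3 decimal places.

7.982

P_1: n·r = n·Q_1 gives -x - 7y - z = 7.
n·P − d = (-1)·(-8) + (-7)·(-8) + (-1)·(0) − 7 = 57; |n| = √51.
Distance = |57| / √51 = 57/√51 ≈ 7.982.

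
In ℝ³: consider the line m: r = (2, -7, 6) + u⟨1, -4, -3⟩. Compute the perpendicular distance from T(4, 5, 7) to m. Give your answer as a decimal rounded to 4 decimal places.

Taking (2, -7, 6) on m with direction v = (1, -4, -3): w = T − (2, -7, 6) = (2, 12, 1), and w × v = (-32, 7, -20).
Distance = |w × v| / |v| = √1473 / √26 ≈ 7.5269.

7.5269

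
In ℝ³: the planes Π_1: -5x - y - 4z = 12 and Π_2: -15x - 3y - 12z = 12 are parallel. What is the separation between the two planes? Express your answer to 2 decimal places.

1.23

Rescale Π_2 by 1/3: -5x - y - 4z = 4. Then distance = |12 − 4| / √42 ≈ 1.23.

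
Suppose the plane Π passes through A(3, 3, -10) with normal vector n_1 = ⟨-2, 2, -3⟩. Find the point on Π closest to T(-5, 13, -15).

Π: n_1·r = n_1·A gives -2x + 2y - 3z = 30.
Foot = T − λn with λ = (n·T − d)/|n|² = (81 − 30)/17 = 3.
Foot = (-5, 13, -15) − 3·(-2, 2, -3) = (1, 7, -6).

(1, 7, -6)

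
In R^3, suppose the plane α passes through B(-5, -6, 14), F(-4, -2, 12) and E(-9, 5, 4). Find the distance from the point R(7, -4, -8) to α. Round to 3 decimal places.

20.858

BF = (1, 4, -2), BE = (-4, 11, -10); a normal to α is BF × BE = (-18, 18, 27).
Using B: α has equation -18x + 18y + 27z = 360.
n·R − d = (-18)·(7) + (18)·(-4) + (27)·(-8) − 360 = -774; |n| = √1377.
Distance = |-774| / √1377 = 774/√1377 ≈ 20.858.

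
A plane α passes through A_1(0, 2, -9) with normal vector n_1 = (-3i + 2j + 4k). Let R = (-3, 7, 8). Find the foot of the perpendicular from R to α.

(6, 1, -4)

α: n_1·r = n_1·A_1 gives -3x + 2y + 4z = -32.
Foot = R − λn with λ = (n·R − d)/|n|² = (55 − (-32))/29 = 3.
Foot = (-3, 7, 8) − 3·(-3, 2, 4) = (6, 1, -4).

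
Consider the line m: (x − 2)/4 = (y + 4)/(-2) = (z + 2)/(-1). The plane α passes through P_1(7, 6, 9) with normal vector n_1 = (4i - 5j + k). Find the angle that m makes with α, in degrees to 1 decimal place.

m has direction (4, -2, -1) through (2, -4, -2).
α: n_1·r = n_1·P_1 gives 4x - 5y + z = 7.
sin θ = |n·v| / (|n||v|) = |25| / (√42 · √21) = 0.84179.
θ ≈ 57.3°.

57.3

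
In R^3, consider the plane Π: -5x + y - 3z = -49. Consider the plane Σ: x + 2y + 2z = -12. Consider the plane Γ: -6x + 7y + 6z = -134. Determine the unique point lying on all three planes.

Solving the 3×3 linear system -5x + y - 3z = -49, x + 2y + 2z = -12, -6x + 7y + 6z = -134 (e.g. by elimination or Cramer's rule, determinant = -65) gives (10, -8, -3).

(10, -8, -3)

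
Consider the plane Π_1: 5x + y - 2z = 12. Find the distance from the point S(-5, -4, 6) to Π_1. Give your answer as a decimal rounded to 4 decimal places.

9.6764

n·S − d = (5)·(-5) + (1)·(-4) + (-2)·(6) − 12 = -53; |n| = √30.
Distance = |-53| / √30 = 53/√30 ≈ 9.6764.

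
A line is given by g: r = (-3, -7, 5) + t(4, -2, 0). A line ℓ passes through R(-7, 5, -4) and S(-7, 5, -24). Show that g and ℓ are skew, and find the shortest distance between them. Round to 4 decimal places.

8.9443

A direction vector for ℓ is S − R = (0, 0, -20).
Common perpendicular direction n = (4, -2, 0) × (0, 0, -20) = (40, 80, 0).
With w = (-7, 5, -4) − (-3, -7, 5) = (-4, 12, -9), w · n = 800.
Since n ≠ 0 the lines are not parallel, and w · n = 800 ≠ 0 so they do not intersect; hence they are skew.
Distance = |w · n| / |n| = |800| / √8000 ≈ 8.9443.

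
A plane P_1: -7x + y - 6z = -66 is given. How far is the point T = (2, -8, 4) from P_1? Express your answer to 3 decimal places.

n·T − d = (-7)·(2) + (1)·(-8) + (-6)·(4) − (-66) = 20; |n| = √86.
Distance = |20| / √86 = 20/√86 ≈ 2.157.

2.157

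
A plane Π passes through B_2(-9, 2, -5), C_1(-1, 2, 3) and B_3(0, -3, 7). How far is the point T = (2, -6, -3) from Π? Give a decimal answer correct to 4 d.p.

8.9830

B_2C_1 = (8, 0, 8), B_2B_3 = (9, -5, 12); a normal to Π is B_2C_1 × B_2B_3 = (40, -24, -40).
Using B_2: Π has equation 40x - 24y - 40z = -208.
n·T − d = (40)·(2) + (-24)·(-6) + (-40)·(-3) − (-208) = 552; |n| = √3776.
Distance = |552| / √3776 = 552/√3776 ≈ 8.9830.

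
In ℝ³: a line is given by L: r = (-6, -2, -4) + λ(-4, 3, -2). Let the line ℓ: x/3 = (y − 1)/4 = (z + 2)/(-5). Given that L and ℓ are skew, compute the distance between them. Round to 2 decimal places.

ℓ has direction (3, 4, -5) through (0, 1, -2).
Common perpendicular direction n = (-4, 3, -2) × (3, 4, -5) = (-7, -26, -25).
With w = (0, 1, -2) − (-6, -2, -4) = (6, 3, 2), w · n = -170.
Distance = |w · n| / |n| = |-170| / √1350 ≈ 4.63.

4.63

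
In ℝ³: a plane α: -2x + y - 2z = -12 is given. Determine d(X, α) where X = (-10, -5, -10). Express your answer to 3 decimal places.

15.667

n·X − d = (-2)·(-10) + (1)·(-5) + (-2)·(-10) − (-12) = 47; |n| = √9.
Distance = |47| / √9 = 47/√9 ≈ 15.667.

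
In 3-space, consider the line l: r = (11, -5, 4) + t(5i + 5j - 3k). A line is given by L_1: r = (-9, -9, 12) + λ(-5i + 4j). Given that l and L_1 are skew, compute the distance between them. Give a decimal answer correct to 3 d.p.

1.226

Common perpendicular direction n = (5, 5, -3) × (-5, 4, 0) = (12, 15, 45).
With w = (-9, -9, 12) − (11, -5, 4) = (-20, -4, 8), w · n = 60.
Distance = |w · n| / |n| = |60| / √2394 ≈ 1.226.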